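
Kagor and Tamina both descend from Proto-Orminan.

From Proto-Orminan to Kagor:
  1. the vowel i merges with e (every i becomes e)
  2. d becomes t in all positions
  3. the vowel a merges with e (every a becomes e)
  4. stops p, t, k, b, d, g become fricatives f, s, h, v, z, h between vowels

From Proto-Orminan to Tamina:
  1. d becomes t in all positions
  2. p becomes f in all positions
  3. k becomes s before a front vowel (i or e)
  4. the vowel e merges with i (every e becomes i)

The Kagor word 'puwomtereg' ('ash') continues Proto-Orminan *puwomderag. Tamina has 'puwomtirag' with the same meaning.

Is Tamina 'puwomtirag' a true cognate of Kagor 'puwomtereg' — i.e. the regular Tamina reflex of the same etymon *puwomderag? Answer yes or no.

no

Derive the expected Tamina reflex of *puwomderag:
Tamina: *puwomderag
  puwomderag → puwomterag   [unconditioned shift]
  puwomterag → fuwomterag   [unconditioned shift]
  fuwomterag (rule 3 does not apply)
  fuwomterag → fuwomtirag   [vowel merger]
  giving Tamina fuwomtirag.
The regular Tamina reflex would be 'fuwomtirag', but the attested form is 'puwomtirag'. The correspondence is irregular, so they are not cognates (the Tamina form has a different source).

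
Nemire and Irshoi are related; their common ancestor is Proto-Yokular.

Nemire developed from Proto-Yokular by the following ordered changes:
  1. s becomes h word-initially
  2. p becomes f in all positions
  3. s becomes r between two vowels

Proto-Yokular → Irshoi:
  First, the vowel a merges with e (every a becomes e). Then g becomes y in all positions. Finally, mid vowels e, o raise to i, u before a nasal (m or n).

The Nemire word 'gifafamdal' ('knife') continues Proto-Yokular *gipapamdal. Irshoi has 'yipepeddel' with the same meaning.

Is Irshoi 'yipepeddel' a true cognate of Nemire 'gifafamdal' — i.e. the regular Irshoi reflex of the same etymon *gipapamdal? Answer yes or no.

Derive the expected Irshoi reflex of *gipapamdal:
Irshoi: *gipapamdal > gipepemdel > yipepemdel > yipepimdel  (by vowel merger, unconditioned shift, pre-nasal raising)
The regular Irshoi reflex would be 'yipepimdel', but the attested form is 'yipepeddel'. The correspondence is irregular, so they are not cognates (the Irshoi form has a different source).

no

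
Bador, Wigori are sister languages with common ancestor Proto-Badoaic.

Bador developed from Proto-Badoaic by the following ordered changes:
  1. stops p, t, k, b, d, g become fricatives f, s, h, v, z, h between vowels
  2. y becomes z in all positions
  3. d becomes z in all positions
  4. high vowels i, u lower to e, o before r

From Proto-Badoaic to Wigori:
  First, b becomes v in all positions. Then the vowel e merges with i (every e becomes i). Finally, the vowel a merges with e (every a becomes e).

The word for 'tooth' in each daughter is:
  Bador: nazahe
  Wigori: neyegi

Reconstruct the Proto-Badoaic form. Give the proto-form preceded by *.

Position 3: Bador has z, Wigori has y. Wigori preserves y here (none of its changes turn any other segment into y), so the proto-segment is *y.
Position 2: Bador has a, Wigori has e. Bador preserves a here (none of its changes turn any other segment into a), so the proto-segment is *a.
Continuing position by position gives *nayage; check it forward:
Bador: start from *nayage.
  rule 1 (intervocalic lenition): nayage → nayahe
  rule 2 (unconditioned shift): nayahe → nazahe
  rule 3: no change — nazahe
  rule 4: no change — nazahe
  ⇒ Bador nazahe
Wigori: *nayage
  nayage (rule 1 does not apply)
  nayage → nayagi   [vowel merger]
  nayagi → neyegi   [vowel merger]
  giving Wigori neyegi.
Only *nayage yields all of Bador nazahe, Wigori neyegi.

*nayage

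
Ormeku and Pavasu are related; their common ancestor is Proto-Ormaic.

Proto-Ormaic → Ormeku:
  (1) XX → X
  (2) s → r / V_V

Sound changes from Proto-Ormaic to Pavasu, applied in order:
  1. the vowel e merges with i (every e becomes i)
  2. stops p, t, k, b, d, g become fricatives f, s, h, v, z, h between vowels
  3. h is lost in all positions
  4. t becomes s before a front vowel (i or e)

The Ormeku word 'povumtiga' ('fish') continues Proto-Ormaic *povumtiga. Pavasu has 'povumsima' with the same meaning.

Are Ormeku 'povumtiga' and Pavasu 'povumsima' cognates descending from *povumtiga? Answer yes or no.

no

Derive the expected Pavasu reflex of *povumtiga:
Pavasu: *povumtiga
  povumtiga (rule 1 does not apply)
  povumtiga → povumtiha   [intervocalic lenition]
  povumtiha → povumtia   [h-loss]
  povumtia → povumsia   [palatalisation]
  giving Pavasu povumsia.
The regular Pavasu reflex would be 'povumsia', but the attested form is 'povumsima'. The correspondence is irregular, so they are not cognates (the Pavasu form has a different source).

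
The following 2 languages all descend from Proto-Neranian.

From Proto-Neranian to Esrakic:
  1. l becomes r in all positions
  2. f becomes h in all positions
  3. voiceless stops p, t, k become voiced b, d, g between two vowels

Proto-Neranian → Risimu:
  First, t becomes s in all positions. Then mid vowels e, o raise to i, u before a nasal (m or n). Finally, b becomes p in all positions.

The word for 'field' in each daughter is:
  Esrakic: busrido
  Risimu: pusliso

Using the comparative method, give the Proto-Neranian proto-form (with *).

Position 1: Esrakic has b, Risimu has p. Taking the neighbouring segments as reconstructed: Esrakic b can only go back to *b; Risimu p could go back to *p or *b — the one source consistent with every daughter is *b.
Position 4: Esrakic has r, Risimu has l. Risimu preserves l here (none of its changes turn any other segment into l), so the proto-segment is *l.
Position 6: Esrakic has d, Risimu has s. Taking the neighbouring segments as reconstructed: Esrakic d could go back to *t or *d; Risimu s could go back to *t or *s — the one source consistent with every daughter is *t.
This points to *buslito. Verify forward in each daughter:
Esrakic: start from *buslito.
  rule 1 (unconditioned shift): buslito → busrito
  rule 2: no change — busrito
  rule 3 (intervocalic voicing): busrito → busrido
  ⇒ Esrakic busrido
Risimu: *buslito > busliso > pusliso  (by unconditioned shift, unconditioned shift)
Only *buslito yields all of Esrakic busrido, Risimu pusliso.

*buslito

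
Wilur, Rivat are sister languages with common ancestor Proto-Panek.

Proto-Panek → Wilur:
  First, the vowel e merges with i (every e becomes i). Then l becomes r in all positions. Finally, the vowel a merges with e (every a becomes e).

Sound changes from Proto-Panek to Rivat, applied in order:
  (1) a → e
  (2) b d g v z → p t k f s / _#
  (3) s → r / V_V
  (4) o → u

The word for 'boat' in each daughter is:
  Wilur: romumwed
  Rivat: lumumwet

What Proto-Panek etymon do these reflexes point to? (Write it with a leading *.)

Position 2: Wilur has o, Rivat has u. Wilur preserves o here (none of its changes turn any other segment into o), so the proto-segment is *o.
Position 7: Wilur has e, Rivat has e. In Wilur, e can only continue *a, so the proto-segment is *a.
Position 8: Wilur has d, Rivat has t. Wilur preserves d here (none of its changes turn any other segment into d), so the proto-segment is *d.
This points to *lomumwad. Verify forward in each daughter:
Wilur: start from *lomumwad.
  rule 1: no change — lomumwad
  rule 2 (unconditioned shift): lomumwad → romumwad
  rule 3 (vowel merger): romumwad → romumwed
  ⇒ Wilur romumwed
Rivat: *lomumwad
  lomumwad → lomumwed   [vowel merger]
  lomumwed → lomumwet   [final devoicing]
  lomumwet (rule 3 does not apply)
  lomumwet → lumumwet   [vowel merger]
  giving Rivat lumumwet.
No other proto-form is consistent with every reflex, so the reconstruction is *lomumwad.

*lomumwad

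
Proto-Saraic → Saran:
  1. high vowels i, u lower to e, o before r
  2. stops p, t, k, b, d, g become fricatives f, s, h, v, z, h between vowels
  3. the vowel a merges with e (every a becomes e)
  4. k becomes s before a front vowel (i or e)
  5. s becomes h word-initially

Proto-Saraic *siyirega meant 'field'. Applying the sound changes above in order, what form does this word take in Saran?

Saran: *siyirega > siyerega > siyereha > siyerehe > hiyerehe  (by pre-rhotic lowering, intervocalic lenition, vowel merger, debuccalisation)

hiyerehe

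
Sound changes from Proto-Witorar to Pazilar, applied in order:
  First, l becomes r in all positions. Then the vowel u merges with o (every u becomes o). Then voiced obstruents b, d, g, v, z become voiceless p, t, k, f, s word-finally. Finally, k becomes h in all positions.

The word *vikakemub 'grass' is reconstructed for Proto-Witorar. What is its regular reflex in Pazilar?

vihahemop

Pazilar: *vikakemub > vikakemob > vikakemop > vihahemop  (by vowel merger, final devoicing, unconditioned shift)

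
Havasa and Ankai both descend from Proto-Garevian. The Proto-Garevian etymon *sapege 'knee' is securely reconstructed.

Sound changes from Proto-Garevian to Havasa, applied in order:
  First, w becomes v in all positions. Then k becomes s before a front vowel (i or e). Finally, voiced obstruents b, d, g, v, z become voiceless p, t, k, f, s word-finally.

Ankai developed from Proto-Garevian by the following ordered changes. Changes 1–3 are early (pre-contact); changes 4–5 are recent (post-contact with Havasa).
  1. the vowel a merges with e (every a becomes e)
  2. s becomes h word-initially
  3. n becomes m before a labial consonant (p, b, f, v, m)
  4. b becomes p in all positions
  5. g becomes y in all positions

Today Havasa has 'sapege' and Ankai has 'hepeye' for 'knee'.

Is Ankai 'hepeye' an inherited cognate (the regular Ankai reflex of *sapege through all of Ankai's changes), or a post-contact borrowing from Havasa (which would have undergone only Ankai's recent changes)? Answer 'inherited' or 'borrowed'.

If inherited, *sapege would pass through all of Ankai's changes:
Ankai: start from *sapege.
  rule 1 (vowel merger): sapege → sepege
  rule 2 (debuccalisation): sepege → hepege
  rule 3: no change — hepege
  rule 4: no change — hepege
  rule 5 (unconditioned shift): hepege → hepeye
  ⇒ Ankai hepeye
If borrowed from Havasa 'sapege' after the early changes, it would undergo only the recent ones:
  rule 4 (unconditioned shift): no change (sapege)
  rule 5 (unconditioned shift): sapege → sapeye
  ⇒ as a loan: sapeye
Ankai 'hepeye' matches the inherited outcome exactly, so it is an inherited cognate, not a loan.

inherited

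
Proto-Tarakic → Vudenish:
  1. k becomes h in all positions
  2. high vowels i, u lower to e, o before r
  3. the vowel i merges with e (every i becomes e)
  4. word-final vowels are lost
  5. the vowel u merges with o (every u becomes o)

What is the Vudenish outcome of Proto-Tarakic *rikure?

rehor

Vudenish: *rikure
  rikure → rihure   [unconditioned shift]
  rihure → rihore   [pre-rhotic lowering]
  rihore → rehore   [vowel merger]
  rehore → rehor   [apocope]
  rehor (rule 5 does not apply)
  giving Vudenish rehor.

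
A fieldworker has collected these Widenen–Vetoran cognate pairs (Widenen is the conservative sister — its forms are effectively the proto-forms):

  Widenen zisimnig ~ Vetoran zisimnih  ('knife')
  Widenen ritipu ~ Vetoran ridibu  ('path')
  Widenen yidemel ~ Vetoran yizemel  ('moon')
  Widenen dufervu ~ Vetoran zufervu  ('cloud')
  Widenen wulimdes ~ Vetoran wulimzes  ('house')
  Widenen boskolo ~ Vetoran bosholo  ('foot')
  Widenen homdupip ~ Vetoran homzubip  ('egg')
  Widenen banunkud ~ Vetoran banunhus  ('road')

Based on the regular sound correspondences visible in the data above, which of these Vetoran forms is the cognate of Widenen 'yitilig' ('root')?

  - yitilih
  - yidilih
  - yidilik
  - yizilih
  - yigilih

yidilih

ritipu ~ ridibu — Widenen t corresponds to Vetoran d between vowels (before a front vowel).
zisimnig ~ zisimnih — Widenen g corresponds to Vetoran h word-finally.
Applying these to Widenen 'yitilig':
  yitilig → yidilig   (t→d between vowels (before a front vowel))
  yidilig → yidilih   (g→h word-finally)
So the Vetoran cognate is 'yidilih'.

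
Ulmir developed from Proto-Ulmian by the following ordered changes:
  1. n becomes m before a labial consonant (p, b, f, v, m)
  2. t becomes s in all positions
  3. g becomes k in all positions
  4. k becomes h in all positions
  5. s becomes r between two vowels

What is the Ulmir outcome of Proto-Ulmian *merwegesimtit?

merweherimsis

Ulmir: *merwegesimtit > merwegesimsis > merwekesimsis > merwehesimsis > merweherimsis  (by unconditioned shift, unconditioned shift, unconditioned shift, rhotacism)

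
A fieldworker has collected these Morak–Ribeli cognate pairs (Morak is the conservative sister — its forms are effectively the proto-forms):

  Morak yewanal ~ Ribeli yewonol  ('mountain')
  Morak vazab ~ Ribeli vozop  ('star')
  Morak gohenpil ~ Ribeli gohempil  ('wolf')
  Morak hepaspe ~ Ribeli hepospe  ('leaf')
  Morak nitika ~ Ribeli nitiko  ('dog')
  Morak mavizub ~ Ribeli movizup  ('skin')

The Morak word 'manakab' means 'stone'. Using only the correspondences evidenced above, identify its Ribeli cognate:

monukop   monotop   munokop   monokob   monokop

monokop

yewanal ~ yewonol — Morak a corresponds to Ribeli o after a consonant, before a nasal.
yewanal ~ yewonol, vazab ~ vozop — Morak a corresponds to Ribeli o after a consonant, before a consonant other than r, m, n, p, b, f, v.
vazab ~ vozop — Morak a corresponds to Ribeli o after a consonant, before a labial obstruent.
vazab ~ vozop, mavizub ~ movizup — Morak b corresponds to Ribeli p word-finally.
Applying these to Morak 'manakab':
  manakab → monakab   (a→o after a consonant, before a nasal)
  monakab → monokab   (a→o after a consonant, before a consonant other than r, m, n, p, b, f, v)
  monokab → monokob   (a→o after a consonant, before a labial obstruent)
  monokob → monokop   (b→p word-finally)
So the Ribeli cognate is 'monokop'.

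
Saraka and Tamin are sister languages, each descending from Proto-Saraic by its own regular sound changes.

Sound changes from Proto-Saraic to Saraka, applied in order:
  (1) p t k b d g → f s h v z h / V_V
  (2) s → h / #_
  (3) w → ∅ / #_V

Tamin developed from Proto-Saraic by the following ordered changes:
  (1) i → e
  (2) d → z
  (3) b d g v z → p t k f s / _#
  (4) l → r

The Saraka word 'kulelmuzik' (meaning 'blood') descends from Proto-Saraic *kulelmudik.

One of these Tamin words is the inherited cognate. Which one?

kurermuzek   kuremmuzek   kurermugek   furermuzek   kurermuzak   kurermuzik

Tamin: *kulelmudik > kulelmudek > kulelmuzek > kurermuzek  (by vowel merger, unconditioned shift, unconditioned shift)
Among the options, 'kurermuzek' alone shows every Tamin change applied in order.

kurermuzek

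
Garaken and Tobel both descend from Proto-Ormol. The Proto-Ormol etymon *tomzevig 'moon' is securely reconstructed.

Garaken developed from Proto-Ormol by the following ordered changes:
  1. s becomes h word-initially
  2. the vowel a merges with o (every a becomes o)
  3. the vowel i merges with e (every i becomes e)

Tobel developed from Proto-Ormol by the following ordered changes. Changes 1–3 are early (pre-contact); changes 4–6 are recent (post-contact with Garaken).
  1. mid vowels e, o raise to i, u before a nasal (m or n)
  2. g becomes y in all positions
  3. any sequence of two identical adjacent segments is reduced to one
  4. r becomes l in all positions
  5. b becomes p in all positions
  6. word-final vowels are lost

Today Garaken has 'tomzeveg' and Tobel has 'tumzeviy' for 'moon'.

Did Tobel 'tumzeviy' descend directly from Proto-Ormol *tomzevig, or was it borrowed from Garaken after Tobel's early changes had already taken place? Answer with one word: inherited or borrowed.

If inherited, *tomzevig would pass through all of Tobel's changes:
Tobel: *tomzevig
  tomzevig → tumzevig   [pre-nasal raising]
  tumzevig → tumzeviy   [unconditioned shift]
  tumzeviy (rule 3 does not apply)
  tumzeviy (rule 4 does not apply)
  tumzeviy (rule 5 does not apply)
  tumzeviy (rule 6 does not apply)
  giving Tobel tumzeviy.
If borrowed from Garaken 'tomzeveg' after the early changes, it would undergo only the recent ones:
  rule 4 (unconditioned shift): no change (tomzeveg)
  rule 5 (unconditioned shift): no change (tomzeveg)
  rule 6 (apocope): no change (tomzeveg)
  ⇒ as a loan: tomzeveg
Tobel 'tumzeviy' matches the inherited outcome exactly, so it is an inherited cognate, not a loan.

inherited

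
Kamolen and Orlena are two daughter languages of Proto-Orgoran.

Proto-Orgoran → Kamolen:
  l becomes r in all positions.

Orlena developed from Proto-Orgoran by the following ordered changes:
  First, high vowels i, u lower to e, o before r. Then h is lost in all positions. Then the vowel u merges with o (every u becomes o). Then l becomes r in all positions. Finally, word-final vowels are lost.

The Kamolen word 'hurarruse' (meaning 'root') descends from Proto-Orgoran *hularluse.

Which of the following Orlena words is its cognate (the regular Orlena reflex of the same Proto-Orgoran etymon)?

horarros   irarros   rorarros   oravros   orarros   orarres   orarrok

Orlena: *hularluse
  hularluse (rule 1 does not apply)
  hularluse → ularluse   [h-loss]
  ularluse → olarlose   [vowel merger]
  olarlose → orarrose   [unconditioned shift]
  orarrose → orarros   [apocope]
  giving Orlena orarros.
The other candidates each miss or misapply at least one Orlena change.

orarros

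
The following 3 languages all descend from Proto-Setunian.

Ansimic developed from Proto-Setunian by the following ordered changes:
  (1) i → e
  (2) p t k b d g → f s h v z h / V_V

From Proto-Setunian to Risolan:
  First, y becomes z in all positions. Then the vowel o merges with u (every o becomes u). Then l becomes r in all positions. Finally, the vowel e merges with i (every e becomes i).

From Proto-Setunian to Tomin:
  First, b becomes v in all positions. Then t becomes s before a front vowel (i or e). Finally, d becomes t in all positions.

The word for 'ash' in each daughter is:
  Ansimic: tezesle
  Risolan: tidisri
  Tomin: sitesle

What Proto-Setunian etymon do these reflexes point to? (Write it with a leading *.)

Position 2: Ansimic has e, Risolan has i, Tomin has i. Tomin preserves i here (none of its changes turn any other segment into i), so the proto-segment is *i.
Position 3: Ansimic has z, Risolan has d, Tomin has t. Risolan preserves d here (none of its changes turn any other segment into d), so the proto-segment is *d.
Verify the candidate proto-form against each daughter:
Ansimic: start from *tidesle.
  rule 1 (vowel merger): tidesle → tedesle
  rule 2 (intervocalic lenition): tedesle → tezesle
  ⇒ Ansimic tezesle
Risolan: *tidesle > tidesre > tidisri  (by unconditioned shift, vowel merger)
Tomin: *tidesle > sidesle > sitesle  (by palatalisation, unconditioned shift)
*tidesle is the unique common source.

*tidesle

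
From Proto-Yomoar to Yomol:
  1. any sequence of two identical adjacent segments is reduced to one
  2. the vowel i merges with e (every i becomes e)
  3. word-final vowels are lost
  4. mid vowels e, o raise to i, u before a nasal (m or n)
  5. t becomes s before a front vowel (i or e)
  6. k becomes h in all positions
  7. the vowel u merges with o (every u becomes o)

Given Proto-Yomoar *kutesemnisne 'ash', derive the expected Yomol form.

hosesimnesn

Yomol: *kutesemnisne > kutesemnesne > kutesemnesn > kutesimnesn > kusesimnesn > husesimnesn > hosesimnesn  (by vowel merger, apocope, pre-nasal raising, palatalisation, unconditioned shift, vowel merger)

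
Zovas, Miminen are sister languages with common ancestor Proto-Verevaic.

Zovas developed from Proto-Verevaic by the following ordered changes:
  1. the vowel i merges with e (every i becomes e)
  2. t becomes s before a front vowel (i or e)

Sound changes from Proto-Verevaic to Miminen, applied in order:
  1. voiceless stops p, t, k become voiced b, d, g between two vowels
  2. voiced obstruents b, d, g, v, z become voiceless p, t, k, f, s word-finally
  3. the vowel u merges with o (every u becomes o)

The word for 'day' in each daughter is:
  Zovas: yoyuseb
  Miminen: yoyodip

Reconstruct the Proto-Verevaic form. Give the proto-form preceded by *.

*yoyutib

Position 6: Zovas has e, Miminen has i. Miminen preserves i here (none of its changes turn any other segment into i), so the proto-segment is *i.
Position 4: Zovas has u, Miminen has o. Zovas preserves u here (none of its changes turn any other segment into u), so the proto-segment is *u.
Continuing position by position gives *yoyutib; check it forward:
Zovas: start from *yoyutib.
  rule 1 (vowel merger): yoyutib → yoyuteb
  rule 2 (palatalisation): yoyuteb → yoyuseb
  ⇒ Zovas yoyuseb
Miminen: start from *yoyutib.
  rule 1 (intervocalic voicing): yoyutib → yoyudib
  rule 2 (final devoicing): yoyudib → yoyudip
  rule 3 (vowel merger): yoyudip → yoyodip
  ⇒ Miminen yoyodip
No other proto-form is consistent with every reflex, so the reconstruction is *yoyutib.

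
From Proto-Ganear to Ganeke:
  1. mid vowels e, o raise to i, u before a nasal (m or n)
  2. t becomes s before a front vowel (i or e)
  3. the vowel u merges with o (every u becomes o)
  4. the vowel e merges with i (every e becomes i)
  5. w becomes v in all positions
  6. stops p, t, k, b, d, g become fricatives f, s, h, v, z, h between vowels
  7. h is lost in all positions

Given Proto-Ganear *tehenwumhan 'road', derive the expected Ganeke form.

Ganeke: *tehenwumhan
  tehenwumhan → tehinwumhan   [pre-nasal raising]
  tehinwumhan → sehinwumhan   [palatalisation]
  sehinwumhan → sehinwomhan   [vowel merger]
  sehinwomhan → sihinwomhan   [vowel merger]
  sihinwomhan → sihinvomhan   [unconditioned shift]
  sihinvomhan (rule 6 does not apply)
  sihinvomhan → siinvoman   [h-loss]
  giving Ganeke siinvoman.

siinvoman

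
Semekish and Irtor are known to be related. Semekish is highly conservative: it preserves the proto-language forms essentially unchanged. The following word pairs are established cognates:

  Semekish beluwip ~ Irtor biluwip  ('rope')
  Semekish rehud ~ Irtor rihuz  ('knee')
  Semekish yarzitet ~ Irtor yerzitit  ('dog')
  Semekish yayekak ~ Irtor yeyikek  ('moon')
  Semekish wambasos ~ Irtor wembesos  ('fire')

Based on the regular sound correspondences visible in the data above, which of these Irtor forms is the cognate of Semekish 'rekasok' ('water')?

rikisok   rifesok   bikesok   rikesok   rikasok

beluwip ~ biluwip, rehud ~ rihuz — Semekish e corresponds to Irtor i after a consonant, before a consonant other than r, m, n, p, b, f, v.
yayekak ~ yeyikek, wambasos ~ wembesos — Semekish a corresponds to Irtor e after a consonant, before a consonant other than r, m, n, p, b, f, v.
Applying these to Semekish 'rekasok':
  rekasok → rikasok   (e→i after a consonant, before a consonant other than r, m, n, p, b, f, v)
  rikasok → rikesok   (a→e after a consonant, before a consonant other than r, m, n, p, b, f, v)
So the Irtor cognate is 'rikesok'.

rikesok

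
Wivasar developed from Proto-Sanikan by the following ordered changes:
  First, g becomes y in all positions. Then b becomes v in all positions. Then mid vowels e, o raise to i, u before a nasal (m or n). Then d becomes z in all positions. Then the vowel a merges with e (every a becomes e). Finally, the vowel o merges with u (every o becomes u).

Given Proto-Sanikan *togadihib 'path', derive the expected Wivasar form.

tuyezihiv

Wivasar: start from *togadihib.
  rule 1 (unconditioned shift): togadihib → toyadihib
  rule 2 (unconditioned shift): toyadihib → toyadihiv
  rule 3: no change — toyadihiv
  rule 4 (unconditioned shift): toyadihiv → toyazihiv
  rule 5 (vowel merger): toyazihiv → toyezihiv
  rule 6 (vowel merger): toyezihiv → tuyezihiv
  ⇒ Wivasar tuyezihiv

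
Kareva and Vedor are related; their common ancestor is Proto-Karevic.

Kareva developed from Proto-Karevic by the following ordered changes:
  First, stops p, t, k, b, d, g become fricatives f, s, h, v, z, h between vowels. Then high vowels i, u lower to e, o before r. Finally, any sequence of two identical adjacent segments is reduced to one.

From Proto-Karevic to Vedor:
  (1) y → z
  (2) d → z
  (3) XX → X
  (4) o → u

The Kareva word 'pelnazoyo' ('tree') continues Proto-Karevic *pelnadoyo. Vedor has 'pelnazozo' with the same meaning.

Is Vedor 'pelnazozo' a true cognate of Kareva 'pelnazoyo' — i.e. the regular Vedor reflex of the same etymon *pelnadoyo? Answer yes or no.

no

Derive the expected Vedor reflex of *pelnadoyo:
Vedor: start from *pelnadoyo.
  rule 1 (unconditioned shift): pelnadoyo → pelnadozo
  rule 2 (unconditioned shift): pelnadozo → pelnazozo
  rule 3: no change — pelnazozo
  rule 4 (vowel merger): pelnazozo → pelnazuzu
  ⇒ Vedor pelnazuzu
The regular Vedor reflex would be 'pelnazuzu', but the attested form is 'pelnazozo'. The correspondence is irregular, so they are not cognates (the Vedor form has a different source).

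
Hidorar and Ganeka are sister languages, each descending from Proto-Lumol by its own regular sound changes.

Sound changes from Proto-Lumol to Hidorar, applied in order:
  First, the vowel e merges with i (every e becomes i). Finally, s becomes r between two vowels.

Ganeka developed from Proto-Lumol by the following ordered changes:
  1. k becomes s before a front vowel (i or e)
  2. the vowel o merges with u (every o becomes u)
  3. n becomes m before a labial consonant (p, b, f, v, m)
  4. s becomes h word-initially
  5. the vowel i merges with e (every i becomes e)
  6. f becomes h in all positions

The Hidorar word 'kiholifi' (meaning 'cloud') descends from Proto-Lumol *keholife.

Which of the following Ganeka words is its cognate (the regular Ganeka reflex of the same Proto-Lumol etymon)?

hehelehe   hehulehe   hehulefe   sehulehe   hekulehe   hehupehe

hehulehe

Ganeka: *keholife > seholife > sehulife > hehulife > hehulefe > hehulehe  (by palatalisation, vowel merger, debuccalisation, vowel merger, unconditioned shift)
Only 'hehulehe' matches the regular Ganeka development of *keholife.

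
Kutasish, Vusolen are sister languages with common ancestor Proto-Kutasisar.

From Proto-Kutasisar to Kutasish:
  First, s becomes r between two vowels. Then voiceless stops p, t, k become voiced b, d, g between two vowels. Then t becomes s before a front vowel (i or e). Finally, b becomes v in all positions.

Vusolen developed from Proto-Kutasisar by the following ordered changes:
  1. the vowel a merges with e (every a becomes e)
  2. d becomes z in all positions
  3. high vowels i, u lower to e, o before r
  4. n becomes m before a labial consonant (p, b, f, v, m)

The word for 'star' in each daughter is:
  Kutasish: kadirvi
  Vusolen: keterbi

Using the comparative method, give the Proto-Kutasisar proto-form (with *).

Position 2: Kutasish has a, Vusolen has e. Kutasish preserves a here (none of its changes turn any other segment into a), so the proto-segment is *a.
Position 6: Kutasish has v, Vusolen has b. Vusolen preserves b here (none of its changes turn any other segment into b), so the proto-segment is *b.
This points to *katirbi. Verify forward in each daughter:
Kutasish: *katirbi > kadirbi > kadirvi  (by intervocalic voicing, unconditioned shift)
Vusolen: *katirbi > ketirbi > keterbi  (by vowel merger, pre-rhotic lowering)
No other proto-form is consistent with every reflex, so the reconstruction is *katirbi.

*katirbi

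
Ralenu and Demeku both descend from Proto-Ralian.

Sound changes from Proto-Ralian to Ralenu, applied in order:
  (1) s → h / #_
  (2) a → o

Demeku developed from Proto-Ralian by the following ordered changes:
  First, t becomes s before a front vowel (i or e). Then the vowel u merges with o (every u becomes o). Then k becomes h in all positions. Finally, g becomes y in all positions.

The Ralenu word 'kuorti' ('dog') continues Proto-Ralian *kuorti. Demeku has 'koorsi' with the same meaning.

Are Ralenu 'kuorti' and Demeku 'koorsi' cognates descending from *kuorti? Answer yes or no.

no

Derive the expected Demeku reflex of *kuorti:
Demeku: *kuorti > kuorsi > koorsi > hoorsi  (by palatalisation, vowel merger, unconditioned shift)
The regular Demeku reflex would be 'hoorsi', but the attested form is 'koorsi'. The correspondence is irregular, so they are not cognates (the Demeku form has a different source).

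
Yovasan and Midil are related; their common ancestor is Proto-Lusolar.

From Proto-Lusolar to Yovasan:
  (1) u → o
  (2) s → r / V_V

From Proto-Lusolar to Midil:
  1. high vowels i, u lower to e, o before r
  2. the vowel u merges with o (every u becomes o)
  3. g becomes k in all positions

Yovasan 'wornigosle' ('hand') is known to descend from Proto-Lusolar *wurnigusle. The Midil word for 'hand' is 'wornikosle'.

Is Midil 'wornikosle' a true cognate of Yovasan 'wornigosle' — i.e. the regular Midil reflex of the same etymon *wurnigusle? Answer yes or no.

yes

Derive the expected Midil reflex of *wurnigusle:
Midil: *wurnigusle
  wurnigusle → wornigusle   [pre-rhotic lowering]
  wornigusle → wornigosle   [vowel merger]
  wornigosle → wornikosle   [unconditioned shift]
  giving Midil wornikosle.
Midil 'wornikosle' matches the regular reflex exactly, so the pair is cognate.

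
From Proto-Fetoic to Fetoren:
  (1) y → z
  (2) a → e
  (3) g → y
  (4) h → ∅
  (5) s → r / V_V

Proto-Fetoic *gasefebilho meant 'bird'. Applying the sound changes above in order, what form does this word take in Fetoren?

Fetoren: *gasefebilho
  gasefebilho (rule 1 does not apply)
  gasefebilho → gesefebilho   [vowel merger]
  gesefebilho → yesefebilho   [unconditioned shift]
  yesefebilho → yesefebilo   [h-loss]
  yesefebilo → yerefebilo   [rhotacism]
  giving Fetoren yerefebilo.

yerefebilo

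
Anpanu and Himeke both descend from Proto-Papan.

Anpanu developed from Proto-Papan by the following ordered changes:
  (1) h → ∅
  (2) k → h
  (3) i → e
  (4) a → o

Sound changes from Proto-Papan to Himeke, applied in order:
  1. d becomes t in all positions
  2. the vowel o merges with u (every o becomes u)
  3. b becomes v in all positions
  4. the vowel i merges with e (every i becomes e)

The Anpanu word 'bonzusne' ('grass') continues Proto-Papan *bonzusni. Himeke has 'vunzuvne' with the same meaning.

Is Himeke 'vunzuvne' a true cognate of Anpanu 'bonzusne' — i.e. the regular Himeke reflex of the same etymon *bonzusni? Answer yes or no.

no

Derive the expected Himeke reflex of *bonzusni:
Himeke: *bonzusni > bunzusni > vunzusni > vunzusne  (by vowel merger, unconditioned shift, vowel merger)
The regular Himeke reflex would be 'vunzusne', but the attested form is 'vunzuvne'. The correspondence is irregular, so they are not cognates (the Himeke form has a different source).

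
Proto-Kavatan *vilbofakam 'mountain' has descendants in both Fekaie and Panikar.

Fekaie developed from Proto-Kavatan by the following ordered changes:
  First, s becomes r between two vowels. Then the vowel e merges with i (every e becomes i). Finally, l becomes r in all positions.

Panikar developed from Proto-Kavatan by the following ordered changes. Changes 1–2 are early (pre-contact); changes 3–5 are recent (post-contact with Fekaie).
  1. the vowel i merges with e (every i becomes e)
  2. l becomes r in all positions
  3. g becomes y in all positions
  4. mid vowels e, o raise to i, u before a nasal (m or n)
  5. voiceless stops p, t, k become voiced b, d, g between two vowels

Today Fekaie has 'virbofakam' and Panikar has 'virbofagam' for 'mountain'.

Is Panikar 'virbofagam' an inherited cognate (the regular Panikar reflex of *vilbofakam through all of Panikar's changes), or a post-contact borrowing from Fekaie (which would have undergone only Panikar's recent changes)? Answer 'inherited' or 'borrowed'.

If inherited, *vilbofakam would pass through all of Panikar's changes:
Panikar: *vilbofakam > velbofakam > verbofakam > verbofagam  (by vowel merger, unconditioned shift, intervocalic voicing)
If borrowed from Fekaie 'virbofakam' after the early changes, it would undergo only the recent ones:
  rule 3 (unconditioned shift): no change (virbofakam)
  rule 4 (pre-nasal raising): no change (virbofakam)
  rule 5 (intervocalic voicing): virbofakam → virbofagam
  ⇒ as a loan: virbofagam
Panikar 'virbofagam' matches the loan outcome 'virbofagam', not the inherited 'verbofagam' — it skipped the early Panikar changes, so it was borrowed from Fekaie.

borrowed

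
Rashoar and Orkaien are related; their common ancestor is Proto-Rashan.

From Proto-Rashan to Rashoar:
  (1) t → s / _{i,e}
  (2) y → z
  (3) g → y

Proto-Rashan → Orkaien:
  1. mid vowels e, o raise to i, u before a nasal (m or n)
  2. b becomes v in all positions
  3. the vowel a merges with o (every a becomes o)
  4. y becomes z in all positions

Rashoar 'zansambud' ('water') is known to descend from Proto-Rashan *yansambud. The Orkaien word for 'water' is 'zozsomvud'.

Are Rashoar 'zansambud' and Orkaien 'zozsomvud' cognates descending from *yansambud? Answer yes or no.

no

Derive the expected Orkaien reflex of *yansambud:
Orkaien: start from *yansambud.
  rule 1: no change — yansambud
  rule 2 (unconditioned shift): yansambud → yansamvud
  rule 3 (vowel merger): yansamvud → yonsomvud
  rule 4 (unconditioned shift): yonsomvud → zonsomvud
  ⇒ Orkaien zonsomvud
The regular Orkaien reflex would be 'zonsomvud', but the attested form is 'zozsomvud'. The correspondence is irregular, so they are not cognates (the Orkaien form has a different source).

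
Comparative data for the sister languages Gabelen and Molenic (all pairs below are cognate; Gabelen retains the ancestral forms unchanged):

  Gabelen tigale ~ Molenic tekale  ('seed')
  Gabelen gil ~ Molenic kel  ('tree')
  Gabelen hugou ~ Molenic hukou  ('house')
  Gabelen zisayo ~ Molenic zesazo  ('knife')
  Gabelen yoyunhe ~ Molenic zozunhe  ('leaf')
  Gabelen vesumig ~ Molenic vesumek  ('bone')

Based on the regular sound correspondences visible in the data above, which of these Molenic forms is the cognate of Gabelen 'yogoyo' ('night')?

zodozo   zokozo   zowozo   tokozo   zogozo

zokozo

yoyunhe ~ zozunhe — Gabelen y corresponds to Molenic z word-initially before a back vowel.
hugou ~ hukou — Gabelen g corresponds to Molenic k between vowels (before a back vowel).
zisayo ~ zesazo — Gabelen y corresponds to Molenic z between vowels (before a back vowel).
Applying these to Gabelen 'yogoyo':
  yogoyo → zogoyo   (y→z word-initially before a back vowel)
  zogoyo → zokoyo   (g→k between vowels (before a back vowel))
  zokoyo → zokozo   (y→z between vowels (before a back vowel))
So the Molenic cognate is 'zokozo'.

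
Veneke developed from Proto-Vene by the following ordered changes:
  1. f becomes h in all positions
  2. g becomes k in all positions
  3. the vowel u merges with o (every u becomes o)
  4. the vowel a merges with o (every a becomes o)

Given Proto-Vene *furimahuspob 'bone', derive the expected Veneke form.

horimohospob

Veneke: start from *furimahuspob.
  rule 1 (unconditioned shift): furimahuspob → hurimahuspob
  rule 2: no change — hurimahuspob
  rule 3 (vowel merger): hurimahuspob → horimahospob
  rule 4 (vowel merger): horimahospob → horimohospob
  ⇒ Veneke horimohospob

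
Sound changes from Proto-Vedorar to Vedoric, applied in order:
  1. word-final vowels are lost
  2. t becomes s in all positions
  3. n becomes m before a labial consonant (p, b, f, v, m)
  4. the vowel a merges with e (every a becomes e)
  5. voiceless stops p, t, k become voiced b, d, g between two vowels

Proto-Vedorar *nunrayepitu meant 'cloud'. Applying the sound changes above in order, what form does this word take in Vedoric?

nunreyebis

Vedoric: *nunrayepitu > nunrayepit > nunrayepis > nunreyepis > nunreyebis  (by apocope, unconditioned shift, vowel merger, intervocalic voicing)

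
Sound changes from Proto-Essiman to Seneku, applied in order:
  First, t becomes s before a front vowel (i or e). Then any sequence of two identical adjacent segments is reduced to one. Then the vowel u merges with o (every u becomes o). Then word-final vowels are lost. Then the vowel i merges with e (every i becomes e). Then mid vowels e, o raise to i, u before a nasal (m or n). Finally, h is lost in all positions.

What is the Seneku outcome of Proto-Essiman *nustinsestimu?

Seneku: *nustinsestimu > nussinsessimu > nusinsesimu > nosinsesimo > nosinsesim > nosensesem > nosinsesim  (by palatalisation, degemination, vowel merger, apocope, vowel merger, pre-nasal raising)

nosinsesim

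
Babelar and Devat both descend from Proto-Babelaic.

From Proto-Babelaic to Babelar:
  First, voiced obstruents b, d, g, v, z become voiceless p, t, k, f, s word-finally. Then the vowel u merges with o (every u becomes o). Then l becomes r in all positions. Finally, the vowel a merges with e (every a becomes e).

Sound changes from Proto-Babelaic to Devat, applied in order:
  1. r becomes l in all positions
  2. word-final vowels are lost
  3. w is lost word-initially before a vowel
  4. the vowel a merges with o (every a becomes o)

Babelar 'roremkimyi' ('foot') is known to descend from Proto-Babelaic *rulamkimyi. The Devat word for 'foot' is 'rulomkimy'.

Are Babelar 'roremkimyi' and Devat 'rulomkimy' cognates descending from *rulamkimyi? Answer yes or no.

no

Derive the expected Devat reflex of *rulamkimyi:
Devat: start from *rulamkimyi.
  rule 1 (unconditioned shift): rulamkimyi → lulamkimyi
  rule 2 (apocope): lulamkimyi → lulamkimy
  rule 3: no change — lulamkimy
  rule 4 (vowel merger): lulamkimy → lulomkimy
  ⇒ Devat lulomkimy
The regular Devat reflex would be 'lulomkimy', but the attested form is 'rulomkimy'. The correspondence is irregular, so they are not cognates (the Devat form has a different source).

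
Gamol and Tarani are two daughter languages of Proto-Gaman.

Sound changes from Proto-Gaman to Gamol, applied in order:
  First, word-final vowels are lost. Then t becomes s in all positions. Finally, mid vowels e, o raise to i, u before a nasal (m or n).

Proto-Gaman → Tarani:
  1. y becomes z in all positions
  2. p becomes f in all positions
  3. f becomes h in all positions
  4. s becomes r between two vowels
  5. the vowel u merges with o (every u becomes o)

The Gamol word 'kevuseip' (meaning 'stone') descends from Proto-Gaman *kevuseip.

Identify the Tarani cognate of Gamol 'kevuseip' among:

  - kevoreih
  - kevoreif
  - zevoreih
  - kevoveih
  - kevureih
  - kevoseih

Tarani: start from *kevuseip.
  rule 1: no change — kevuseip
  rule 2 (unconditioned shift): kevuseip → kevuseif
  rule 3 (unconditioned shift): kevuseif → kevuseih
  rule 4 (rhotacism): kevuseih → kevureih
  rule 5 (vowel merger): kevureih → kevoreih
  ⇒ Tarani kevoreih
Only 'kevoreih' matches the regular Tarani development of *kevuseip.

kevoreih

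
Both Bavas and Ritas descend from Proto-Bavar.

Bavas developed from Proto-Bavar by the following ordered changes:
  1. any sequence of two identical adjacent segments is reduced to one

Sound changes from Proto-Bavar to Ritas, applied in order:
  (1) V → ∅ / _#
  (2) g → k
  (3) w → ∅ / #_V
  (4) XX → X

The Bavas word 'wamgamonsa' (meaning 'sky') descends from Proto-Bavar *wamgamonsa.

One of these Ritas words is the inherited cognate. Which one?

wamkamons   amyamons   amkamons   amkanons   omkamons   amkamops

Ritas: *wamgamonsa
  wamgamonsa → wamgamons   [apocope]
  wamgamons → wamkamons   [unconditioned shift]
  wamkamons → amkamons   [glide loss]
  amkamons (rule 4 does not apply)
  giving Ritas amkamons.
The other candidates each miss or misapply at least one Ritas change.

amkamons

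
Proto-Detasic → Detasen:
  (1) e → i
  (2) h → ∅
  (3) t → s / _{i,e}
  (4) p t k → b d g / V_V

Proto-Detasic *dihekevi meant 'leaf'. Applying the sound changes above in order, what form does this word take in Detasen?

diigivi

Detasen: *dihekevi
  dihekevi → dihikivi   [vowel merger]
  dihikivi → diikivi   [h-loss]
  diikivi (rule 3 does not apply)
  diikivi → diigivi   [intervocalic voicing]
  giving Detasen diigivi.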